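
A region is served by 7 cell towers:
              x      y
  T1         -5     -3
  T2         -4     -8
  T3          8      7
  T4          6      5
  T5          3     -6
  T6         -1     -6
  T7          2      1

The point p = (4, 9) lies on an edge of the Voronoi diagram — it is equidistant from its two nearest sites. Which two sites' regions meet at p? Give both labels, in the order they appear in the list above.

T3 and T4

Squared distances from p to each site:
|pT1|² = 81 + 144 = 225
|pT2|² = 64 + 289 = 353
|pT3|² = 16 + 4 = 20
|pT4|² = 4 + 16 = 20
|pT5|² = 1 + 225 = 226
|pT6|² = 25 + 225 = 250
|pT7|² = 4 + 64 = 68
p is equidistant from T3 and T4 (both at squared distance 20), and every other site is strictly farther — so p lies on the T3–T4 Voronoi edge.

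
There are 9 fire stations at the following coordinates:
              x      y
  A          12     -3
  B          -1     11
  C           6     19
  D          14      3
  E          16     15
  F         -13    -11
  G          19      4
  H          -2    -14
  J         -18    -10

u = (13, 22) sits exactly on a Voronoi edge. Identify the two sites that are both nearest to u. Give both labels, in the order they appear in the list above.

Squared distances from u to each site:
|uA|² = (13−12)² + (22−(-3))² = 1 + 625 = 626
|uB|² = (13−(-1))² + (22−11)² = 196 + 121 = 317
|uC|² = (13−6)² + (22−19)² = 49 + 9 = 58
|uD|² = (13−14)² + (22−3)² = 1 + 361 = 362
|uE|² = (13−16)² + (22−15)² = 9 + 49 = 58
|uF|² = (13−(-13))² + (22−(-11))² = 676 + 1089 = 1765
|uG|² = (13−19)² + (22−4)² = 36 + 324 = 360
|uH|² = (13−(-2))² + (22−(-14))² = 225 + 1296 = 1521
|uJ|² = (13−(-18))² + (22−(-10))² = 961 + 1024 = 1985
u is equidistant from C and E (both at squared distance 58), and every other site is strictly farther — so u lies on the C–E Voronoi edge.

C and E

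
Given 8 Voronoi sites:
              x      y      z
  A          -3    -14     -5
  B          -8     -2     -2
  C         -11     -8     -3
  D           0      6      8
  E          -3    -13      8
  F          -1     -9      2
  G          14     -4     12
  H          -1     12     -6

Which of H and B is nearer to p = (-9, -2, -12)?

Compare squared distances:
|pH|² = (-9−(-1))² + (-2−12)² + (-12−(-6))² = 64 + 196 + 36 = 296
|pB|² = (-9−(-8))² + (-2−(-2))² + (-12−(-2))² = 1 + 0 + 100 = 101
296 > 101, so B is closer.

B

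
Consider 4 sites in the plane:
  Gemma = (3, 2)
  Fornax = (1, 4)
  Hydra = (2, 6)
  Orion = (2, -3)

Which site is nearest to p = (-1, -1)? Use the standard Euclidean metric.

Orion

Compare squared distances (the ordering matches that of the actual distances):
d²(p, Gemma) = (-1−3)² + (-1−2)² = 16 + 9 = 25
d²(p, Fornax) = (-1−1)² + (-1−4)² = 4 + 25 = 29
d²(p, Hydra) = (-1−2)² + (-1−6)² = 9 + 49 = 58
d²(p, Orion) = (-1−2)² + (-1−(-3))² = 9 + 4 = 13
The smallest is to Orion, so p lies in the Voronoi region of Orion.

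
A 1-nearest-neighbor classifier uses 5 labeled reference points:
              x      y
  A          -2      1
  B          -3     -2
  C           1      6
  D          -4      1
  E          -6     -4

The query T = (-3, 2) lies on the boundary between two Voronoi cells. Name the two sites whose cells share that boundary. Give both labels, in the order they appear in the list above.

A and D

Squared distances from T to each site:
|TA|² = (-3−(-2))² + (2−1)² = 1 + 1 = 2
|TB|² = (-3−(-3))² + (2−(-2))² = 0 + 16 = 16
|TC|² = (-3−1)² + (2−6)² = 16 + 16 = 32
|TD|² = (-3−(-4))² + (2−1)² = 1 + 1 = 2
|TE|² = (-3−(-6))² + (2−(-4))² = 9 + 36 = 45
T is equidistant from A and D (both at squared distance 2), and every other site is strictly farther — so T lies on the A–D Voronoi edge.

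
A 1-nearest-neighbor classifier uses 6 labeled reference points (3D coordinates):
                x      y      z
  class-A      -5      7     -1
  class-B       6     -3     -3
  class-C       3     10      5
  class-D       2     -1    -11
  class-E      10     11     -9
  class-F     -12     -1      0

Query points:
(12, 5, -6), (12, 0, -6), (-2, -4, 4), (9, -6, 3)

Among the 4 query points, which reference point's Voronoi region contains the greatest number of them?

class-B

(12, 5, -6) — d² to each: class-A:318, class-B:109, class-C:227, class-D:161, class-E:49, class-F:648 → nearest is class-E
(12, 0, -6) — d² to each: class-A:363, class-B:54, class-C:302, class-D:126, class-E:134, class-F:613 → nearest is class-B
(-2, -4, 4) — d² to each: class-A:155, class-B:114, class-C:222, class-D:250, class-E:538, class-F:125 → nearest is class-B
(9, -6, 3) — d² to each: class-A:381, class-B:54, class-C:296, class-D:270, class-E:434, class-F:475 → nearest is class-B
Tally — class-B:3, class-E:1. class-B captures the most (3).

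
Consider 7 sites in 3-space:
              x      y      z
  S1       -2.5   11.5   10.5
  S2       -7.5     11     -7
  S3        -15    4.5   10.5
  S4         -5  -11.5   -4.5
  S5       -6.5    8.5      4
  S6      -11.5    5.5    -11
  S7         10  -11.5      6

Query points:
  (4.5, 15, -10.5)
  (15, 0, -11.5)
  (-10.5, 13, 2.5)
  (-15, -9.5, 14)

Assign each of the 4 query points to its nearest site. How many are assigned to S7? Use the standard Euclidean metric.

1

(4.5, 15, -10.5) — d² to each: S1:502.25, S2:172.25, S3:931.5, S4:828.5, S5:373.5, S6:346.5, S7:1004.75 → nearest is S2
(15, 0, -11.5) — d² to each: S1:922.5, S2:647.5, S3:1404.25, S4:581.25, S5:774.75, S6:732.75, S7:463.5 → nearest is S7
(-10.5, 13, 2.5) — d² to each: S1:130.25, S2:103.25, S3:156.5, S4:679.5, S5:38.5, S6:239.5, S7:1032.75 → nearest is S5
(-15, -9.5, 14) — d² to each: S1:609.5, S2:917.5, S3:208.25, S4:446.25, S5:496.25, S6:862.25, S7:693 → nearest is S3
1 of the 4 points has S7 as nearest.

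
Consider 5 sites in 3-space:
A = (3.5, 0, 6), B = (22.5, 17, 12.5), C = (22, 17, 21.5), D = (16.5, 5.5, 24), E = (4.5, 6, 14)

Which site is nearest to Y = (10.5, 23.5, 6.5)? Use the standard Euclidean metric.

Squared Euclidean distances:
|YA|² = (10.5−3.5)² + (23.5−0)² + (6.5−6)² = 49 + 552.25 + 0.25 = 601.5
|YB|² = (10.5−22.5)² + (23.5−17)² + (6.5−12.5)² = 144 + 42.25 + 36 = 222.25
|YC|² = (10.5−22)² + (23.5−17)² + (6.5−21.5)² = 132.25 + 42.25 + 225 = 399.5
|YD|² = (10.5−16.5)² + (23.5−5.5)² + (6.5−24)² = 36 + 324 + 306.25 = 666.25
|YE|² = (10.5−4.5)² + (23.5−6)² + (6.5−14)² = 36 + 306.25 + 56.25 = 398.5
B is nearest.

B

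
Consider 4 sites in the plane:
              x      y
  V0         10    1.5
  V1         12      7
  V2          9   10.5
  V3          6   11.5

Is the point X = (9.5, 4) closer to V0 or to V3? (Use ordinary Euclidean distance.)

V0

Compare squared distances:
|XV0|² = (9.5−10)² + (4−1.5)² = 0.25 + 6.25 = 6.5
|XV3|² = (9.5−6)² + (4−11.5)² = 12.25 + 56.25 = 68.5
6.5 < 68.5, so V0 is closer.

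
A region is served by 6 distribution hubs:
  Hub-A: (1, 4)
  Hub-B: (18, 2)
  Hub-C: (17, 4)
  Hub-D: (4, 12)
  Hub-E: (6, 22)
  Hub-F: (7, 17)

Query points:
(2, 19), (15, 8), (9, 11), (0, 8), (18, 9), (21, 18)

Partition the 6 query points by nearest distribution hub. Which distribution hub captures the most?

Hub-C

(2, 19) — d² to each: Hub-A:226, Hub-B:545, Hub-C:450, Hub-D:53, Hub-E:25, Hub-F:29 → nearest is Hub-E
(15, 8) — d² to each: Hub-A:212, Hub-B:45, Hub-C:20, Hub-D:137, Hub-E:277, Hub-F:145 → nearest is Hub-C
(9, 11) — d² to each: Hub-A:113, Hub-B:162, Hub-C:113, Hub-D:26, Hub-E:130, Hub-F:40 → nearest is Hub-D
(0, 8) — d² to each: Hub-A:17, Hub-B:360, Hub-C:305, Hub-D:32, Hub-E:232, Hub-F:130 → nearest is Hub-A
(18, 9) — d² to each: Hub-A:314, Hub-B:49, Hub-C:26, Hub-D:205, Hub-E:313, Hub-F:185 → nearest is Hub-C
(21, 18) — d² to each: Hub-A:596, Hub-B:265, Hub-C:212, Hub-D:325, Hub-E:241, Hub-F:197 → nearest is Hub-F
Tally — Hub-A:1, Hub-C:2, Hub-D:1, Hub-E:1, Hub-F:1. Hub-C captures the most (2).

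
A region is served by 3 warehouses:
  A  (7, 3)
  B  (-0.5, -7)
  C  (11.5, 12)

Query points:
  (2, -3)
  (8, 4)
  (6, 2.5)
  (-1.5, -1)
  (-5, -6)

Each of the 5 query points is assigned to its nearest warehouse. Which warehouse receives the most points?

B

(2, -3) — d² to each: A:61, B:22.25, C:315.25 → nearest is B
(8, 4) — d² to each: A:2, B:193.25, C:76.25 → nearest is A
(6, 2.5) — d² to each: A:1.25, B:132.5, C:120.5 → nearest is A
(-1.5, -1) — d² to each: A:88.25, B:37, C:338 → nearest is B
(-5, -6) — d² to each: A:225, B:21.25, C:596.25 → nearest is B
Tally — A:2, B:3. B captures the most (3).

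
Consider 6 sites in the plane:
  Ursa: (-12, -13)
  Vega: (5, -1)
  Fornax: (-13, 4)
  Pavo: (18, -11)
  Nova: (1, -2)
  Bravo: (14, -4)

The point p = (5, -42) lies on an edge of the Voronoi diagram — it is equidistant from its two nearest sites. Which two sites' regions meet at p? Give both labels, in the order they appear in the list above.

Ursa and Pavo

Squared distances from p to each site:
d²(p, Ursa) = (5−(-12))² + (-42−(-13))² = 289 + 841 = 1130
d²(p, Vega) = (5−5)² + (-42−(-1))² = 0 + 1681 = 1681
d²(p, Fornax) = (5−(-13))² + (-42−4)² = 324 + 2116 = 2440
d²(p, Pavo) = (5−18)² + (-42−(-11))² = 169 + 961 = 1130
d²(p, Nova) = (5−1)² + (-42−(-2))² = 16 + 1600 = 1616
d²(p, Bravo) = (5−14)² + (-42−(-4))² = 81 + 1444 = 1525
p is equidistant from Ursa and Pavo (both at squared distance 1130), and every other site is strictly farther — so p lies on the Ursa–Pavo Voronoi edge.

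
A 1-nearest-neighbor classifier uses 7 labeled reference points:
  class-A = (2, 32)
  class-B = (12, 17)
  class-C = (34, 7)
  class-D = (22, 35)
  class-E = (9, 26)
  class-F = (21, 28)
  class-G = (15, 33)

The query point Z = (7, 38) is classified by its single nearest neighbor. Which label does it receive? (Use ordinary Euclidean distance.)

Squared Euclidean distances:
d²(Z, class-A) = (7−2)² + (38−32)² = 25 + 36 = 61
d²(Z, class-B) = (7−12)² + (38−17)² = 25 + 441 = 466
d²(Z, class-C) = (7−34)² + (38−7)² = 729 + 961 = 1690
d²(Z, class-D) = (7−22)² + (38−35)² = 225 + 9 = 234
d²(Z, class-E) = (7−9)² + (38−26)² = 4 + 144 = 148
d²(Z, class-F) = (7−21)² + (38−28)² = 196 + 100 = 296
d²(Z, class-G) = (7−15)² + (38−33)² = 64 + 25 = 89
The smallest is to class-A, so Z lies in the Voronoi region of class-A.

class-A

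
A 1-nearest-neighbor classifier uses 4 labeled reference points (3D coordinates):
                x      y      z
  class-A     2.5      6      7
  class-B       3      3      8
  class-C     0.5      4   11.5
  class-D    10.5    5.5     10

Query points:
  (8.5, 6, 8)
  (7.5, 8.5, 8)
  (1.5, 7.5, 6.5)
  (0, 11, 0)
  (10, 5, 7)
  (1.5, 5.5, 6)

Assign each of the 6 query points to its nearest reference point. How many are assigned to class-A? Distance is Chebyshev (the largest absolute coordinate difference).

(8.5, 6, 8) — d to each: class-A:6, class-B:5.5, class-C:8, class-D:2 → nearest is class-D
(7.5, 8.5, 8) — d to each: class-A:5, class-B:5.5, class-C:7, class-D:3 → nearest is class-D
(1.5, 7.5, 6.5) — d to each: class-A:1.5, class-B:4.5, class-C:5, class-D:9 → nearest is class-A
(0, 11, 0) — d to each: class-A:7, class-B:8, class-C:11.5, class-D:10.5 → nearest is class-A
(10, 5, 7) — d to each: class-A:7.5, class-B:7, class-C:9.5, class-D:3 → nearest is class-D
(1.5, 5.5, 6) — d to each: class-A:1, class-B:2.5, class-C:5.5, class-D:9 → nearest is class-A
3 of the 6 points have class-A as nearest.

3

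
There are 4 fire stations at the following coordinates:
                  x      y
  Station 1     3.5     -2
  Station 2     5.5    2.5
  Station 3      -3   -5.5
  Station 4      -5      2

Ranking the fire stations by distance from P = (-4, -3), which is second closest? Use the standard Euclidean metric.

Station 4

Compare squared distances (the ordering matches that of the actual distances):
d²(P, Station 1) = (-4−3.5)² + (-3−(-2))² = 56.25 + 1 = 57.25
d²(P, Station 2) = (-4−5.5)² + (-3−2.5)² = 90.25 + 30.25 = 120.5
d²(P, Station 3) = (-4−(-3))² + (-3−(-5.5))² = 1 + 6.25 = 7.25
d²(P, Station 4) = (-4−(-5))² + (-3−2)² = 1 + 25 = 26
Sorted ascending: Station 3, Station 4, Station 1, … — the second-nearest is Station 4.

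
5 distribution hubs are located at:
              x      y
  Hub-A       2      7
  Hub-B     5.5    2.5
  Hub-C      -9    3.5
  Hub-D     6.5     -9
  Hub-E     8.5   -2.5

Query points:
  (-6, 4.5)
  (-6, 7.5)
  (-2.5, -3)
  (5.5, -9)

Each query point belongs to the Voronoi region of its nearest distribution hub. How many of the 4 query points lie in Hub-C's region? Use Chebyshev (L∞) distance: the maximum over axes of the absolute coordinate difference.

(-6, 4.5) — d to each: Hub-A:8, Hub-B:11.5, Hub-C:3, Hub-D:13.5, Hub-E:14.5 → nearest is Hub-C
(-6, 7.5) — d to each: Hub-A:8, Hub-B:11.5, Hub-C:4, Hub-D:16.5, Hub-E:14.5 → nearest is Hub-C
(-2.5, -3) — d to each: Hub-A:10, Hub-B:8, Hub-C:6.5, Hub-D:9, Hub-E:11 → nearest is Hub-C
(5.5, -9) — d to each: Hub-A:16, Hub-B:11.5, Hub-C:14.5, Hub-D:1, Hub-E:6.5 → nearest is Hub-D
3 of the 4 points have Hub-C as nearest.

3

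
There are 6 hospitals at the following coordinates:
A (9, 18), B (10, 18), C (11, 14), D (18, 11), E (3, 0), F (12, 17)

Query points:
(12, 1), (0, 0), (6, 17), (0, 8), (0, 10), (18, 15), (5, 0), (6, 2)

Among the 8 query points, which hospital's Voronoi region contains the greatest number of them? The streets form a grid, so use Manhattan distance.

(12, 1) — d to each: A:20, B:19, C:14, D:16, E:10, F:16 → nearest is E
(0, 0) — d to each: A:27, B:28, C:25, D:29, E:3, F:29 → nearest is E
(6, 17) — d to each: A:4, B:5, C:8, D:18, E:20, F:6 → nearest is A
(0, 8) — d to each: A:19, B:20, C:17, D:21, E:11, F:21 → nearest is E
(0, 10) — d to each: A:17, B:18, C:15, D:19, E:13, F:19 → nearest is E
(18, 15) — d to each: A:12, B:11, C:8, D:4, E:30, F:8 → nearest is D
(5, 0) — d to each: A:22, B:23, C:20, D:24, E:2, F:24 → nearest is E
(6, 2) — d to each: A:19, B:20, C:17, D:21, E:5, F:21 → nearest is E
Tally — A:1, D:1, E:6. E captures the most (6).

E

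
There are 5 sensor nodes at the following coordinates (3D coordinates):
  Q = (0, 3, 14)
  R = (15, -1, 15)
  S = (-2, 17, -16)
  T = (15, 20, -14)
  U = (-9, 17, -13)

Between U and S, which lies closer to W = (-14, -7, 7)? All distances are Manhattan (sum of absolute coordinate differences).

d(W,U) = |-14−(-9)| + |-7−17| + |7−(-13)| = 5 + 24 + 20 = 49
d(W,S) = |-14−(-2)| + |-7−17| + |7−(-16)| = 12 + 24 + 23 = 59
49 < 59, so U is closer.

U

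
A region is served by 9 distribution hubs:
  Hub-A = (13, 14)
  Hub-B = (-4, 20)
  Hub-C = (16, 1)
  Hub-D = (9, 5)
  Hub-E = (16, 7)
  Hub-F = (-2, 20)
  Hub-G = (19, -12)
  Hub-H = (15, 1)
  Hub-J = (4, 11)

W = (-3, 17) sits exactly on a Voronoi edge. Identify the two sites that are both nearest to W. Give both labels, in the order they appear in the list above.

Hub-B and Hub-F

Squared distances from W to each site:
d²(W, Hub-A) = (-3−13)² + (17−14)² = 256 + 9 = 265
d²(W, Hub-B) = (-3−(-4))² + (17−20)² = 1 + 9 = 10
d²(W, Hub-C) = (-3−16)² + (17−1)² = 361 + 256 = 617
d²(W, Hub-D) = (-3−9)² + (17−5)² = 144 + 144 = 288
d²(W, Hub-E) = (-3−16)² + (17−7)² = 361 + 100 = 461
d²(W, Hub-F) = (-3−(-2))² + (17−20)² = 1 + 9 = 10
d²(W, Hub-G) = (-3−19)² + (17−(-12))² = 484 + 841 = 1325
d²(W, Hub-H) = (-3−15)² + (17−1)² = 324 + 256 = 580
d²(W, Hub-J) = (-3−4)² + (17−11)² = 49 + 36 = 85
W is equidistant from Hub-B and Hub-F (both at squared distance 10), and every other site is strictly farther — so W lies on the Hub-B–Hub-F Voronoi edge.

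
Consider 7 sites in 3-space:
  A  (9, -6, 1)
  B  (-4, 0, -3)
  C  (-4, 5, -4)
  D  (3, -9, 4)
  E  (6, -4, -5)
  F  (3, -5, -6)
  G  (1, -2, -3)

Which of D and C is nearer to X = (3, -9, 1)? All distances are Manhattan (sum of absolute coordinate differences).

D

d(X,D) = |3−3| + |-9−(-9)| + |1−4| = 0 + 0 + 3 = 3
d(X,C) = |3−(-4)| + |-9−5| + |1−(-4)| = 7 + 14 + 5 = 26
3 < 26, so D is closer.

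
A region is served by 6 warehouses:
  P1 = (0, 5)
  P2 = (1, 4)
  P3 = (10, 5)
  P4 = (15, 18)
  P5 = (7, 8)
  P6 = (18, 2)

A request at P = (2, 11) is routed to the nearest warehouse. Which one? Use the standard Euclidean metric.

P5

Squared Euclidean distances:
|PP1|² = (2−0)² + (11−5)² = 4 + 36 = 40
|PP2|² = (2−1)² + (11−4)² = 1 + 49 = 50
|PP3|² = (2−10)² + (11−5)² = 64 + 36 = 100
|PP4|² = (2−15)² + (11−18)² = 169 + 49 = 218
|PP5|² = (2−7)² + (11−8)² = 25 + 9 = 34
|PP6|² = (2−18)² + (11−2)² = 256 + 81 = 337
Minimum is at P5.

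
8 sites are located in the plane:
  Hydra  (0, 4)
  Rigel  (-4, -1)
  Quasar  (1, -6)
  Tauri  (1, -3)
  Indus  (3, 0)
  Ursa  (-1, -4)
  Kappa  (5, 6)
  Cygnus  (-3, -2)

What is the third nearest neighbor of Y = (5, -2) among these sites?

Quasar

Compare squared distances (the ordering matches that of the actual distances):
d²(Y, Hydra) = (5−0)² + (-2−4)² = 25 + 36 = 61
d²(Y, Rigel) = (5−(-4))² + (-2−(-1))² = 81 + 1 = 82
d²(Y, Quasar) = (5−1)² + (-2−(-6))² = 16 + 16 = 32
d²(Y, Tauri) = (5−1)² + (-2−(-3))² = 16 + 1 = 17
d²(Y, Indus) = (5−3)² + (-2−0)² = 4 + 4 = 8
d²(Y, Ursa) = (5−(-1))² + (-2−(-4))² = 36 + 4 = 40
d²(Y, Kappa) = (5−5)² + (-2−6)² = 0 + 64 = 64
d²(Y, Cygnus) = (5−(-3))² + (-2−(-2))² = 64 + 0 = 64
Sorted ascending: Indus, Tauri, Quasar, Ursa, … — the third-nearest is Quasar.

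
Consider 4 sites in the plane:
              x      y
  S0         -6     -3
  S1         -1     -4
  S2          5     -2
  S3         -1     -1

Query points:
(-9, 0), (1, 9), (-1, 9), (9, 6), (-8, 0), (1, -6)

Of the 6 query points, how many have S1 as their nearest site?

1

(-9, 0) — d² to each: S0:18, S1:80, S2:200, S3:65 → nearest is S0
(1, 9) — d² to each: S0:193, S1:173, S2:137, S3:104 → nearest is S3
(-1, 9) — d² to each: S0:169, S1:169, S2:157, S3:100 → nearest is S3
(9, 6) — d² to each: S0:306, S1:200, S2:80, S3:149 → nearest is S2
(-8, 0) — d² to each: S0:13, S1:65, S2:173, S3:50 → nearest is S0
(1, -6) — d² to each: S0:58, S1:8, S2:32, S3:29 → nearest is S1
1 of the 6 points has S1 as nearest.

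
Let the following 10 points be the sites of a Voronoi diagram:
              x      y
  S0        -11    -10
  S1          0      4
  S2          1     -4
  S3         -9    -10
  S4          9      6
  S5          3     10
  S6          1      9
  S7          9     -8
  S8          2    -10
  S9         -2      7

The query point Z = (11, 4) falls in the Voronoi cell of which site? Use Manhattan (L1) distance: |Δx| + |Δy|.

S4

d(Z,S0) = 22 + 14 = 36
d(Z,S1) = 11 + 0 = 11
d(Z,S2) = 10 + 8 = 18
d(Z,S3) = 20 + 14 = 34
d(Z,S4) = 2 + 2 = 4
d(Z,S5) = 8 + 6 = 14
d(Z,S6) = 10 + 5 = 15
d(Z,S7) = 2 + 12 = 14
d(Z,S8) = 9 + 14 = 23
d(Z,S9) = 13 + 3 = 16
The smallest is to S4, so Z lies in the Voronoi region of S4.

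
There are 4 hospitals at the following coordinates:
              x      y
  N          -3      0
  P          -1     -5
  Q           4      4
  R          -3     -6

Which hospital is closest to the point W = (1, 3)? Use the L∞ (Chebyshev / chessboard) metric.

Q

d(W,N) = max(4, 3) = 4
d(W,P) = max(2, 8) = 8
d(W,Q) = max(3, 1) = 3
d(W,R) = max(4, 9) = 9
Minimum is at Q.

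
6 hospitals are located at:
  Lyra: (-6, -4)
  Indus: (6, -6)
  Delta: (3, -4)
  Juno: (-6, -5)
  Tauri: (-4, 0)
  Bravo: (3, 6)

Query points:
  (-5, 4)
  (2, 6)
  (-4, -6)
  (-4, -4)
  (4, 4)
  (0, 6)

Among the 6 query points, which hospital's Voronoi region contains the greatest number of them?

Bravo

(-5, 4) — d² to each: Lyra:65, Indus:221, Delta:128, Juno:82, Tauri:17, Bravo:68 → nearest is Tauri
(2, 6) — d² to each: Lyra:164, Indus:160, Delta:101, Juno:185, Tauri:72, Bravo:1 → nearest is Bravo
(-4, -6) — d² to each: Lyra:8, Indus:100, Delta:53, Juno:5, Tauri:36, Bravo:193 → nearest is Juno
(-4, -4) — d² to each: Lyra:4, Indus:104, Delta:49, Juno:5, Tauri:16, Bravo:149 → nearest is Lyra
(4, 4) — d² to each: Lyra:164, Indus:104, Delta:65, Juno:181, Tauri:80, Bravo:5 → nearest is Bravo
(0, 6) — d² to each: Lyra:136, Indus:180, Delta:109, Juno:157, Tauri:52, Bravo:9 → nearest is Bravo
Tally — Lyra:1, Juno:1, Tauri:1, Bravo:3. Bravo captures the most (3).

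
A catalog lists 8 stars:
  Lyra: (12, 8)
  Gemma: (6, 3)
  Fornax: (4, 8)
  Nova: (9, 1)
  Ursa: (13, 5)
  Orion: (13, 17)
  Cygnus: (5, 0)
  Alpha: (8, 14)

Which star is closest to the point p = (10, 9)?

Lyra

Compare squared distances (the ordering matches that of the actual distances):
d²(p, Lyra) = (10−12)² + (9−8)² = 4 + 1 = 5
d²(p, Gemma) = (10−6)² + (9−3)² = 16 + 36 = 52
d²(p, Fornax) = (10−4)² + (9−8)² = 36 + 1 = 37
d²(p, Nova) = (10−9)² + (9−1)² = 1 + 64 = 65
d²(p, Ursa) = (10−13)² + (9−5)² = 9 + 16 = 25
d²(p, Orion) = (10−13)² + (9−17)² = 9 + 64 = 73
d²(p, Cygnus) = (10−5)² + (9−0)² = 25 + 81 = 106
d²(p, Alpha) = (10−8)² + (9−14)² = 4 + 25 = 29
Minimum is at Lyra.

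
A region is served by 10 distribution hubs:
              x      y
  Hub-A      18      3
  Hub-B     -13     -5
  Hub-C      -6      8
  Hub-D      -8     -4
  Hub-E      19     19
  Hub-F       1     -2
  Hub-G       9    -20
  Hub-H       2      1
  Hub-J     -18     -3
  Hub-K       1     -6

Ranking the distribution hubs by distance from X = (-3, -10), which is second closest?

Hub-D

Since √ is increasing, it suffices to compare squared distances:
d²(X, Hub-A) = (-3−18)² + (-10−3)² = 441 + 169 = 610
d²(X, Hub-B) = (-3−(-13))² + (-10−(-5))² = 100 + 25 = 125
d²(X, Hub-C) = (-3−(-6))² + (-10−8)² = 9 + 324 = 333
d²(X, Hub-D) = (-3−(-8))² + (-10−(-4))² = 25 + 36 = 61
d²(X, Hub-E) = (-3−19)² + (-10−19)² = 484 + 841 = 1325
d²(X, Hub-F) = (-3−1)² + (-10−(-2))² = 16 + 64 = 80
d²(X, Hub-G) = (-3−9)² + (-10−(-20))² = 144 + 100 = 244
d²(X, Hub-H) = (-3−2)² + (-10−1)² = 25 + 121 = 146
d²(X, Hub-J) = (-3−(-18))² + (-10−(-3))² = 225 + 49 = 274
d²(X, Hub-K) = (-3−1)² + (-10−(-6))² = 16 + 16 = 32
Sorted ascending: Hub-K, Hub-D, Hub-F, … — the second-nearest is Hub-D.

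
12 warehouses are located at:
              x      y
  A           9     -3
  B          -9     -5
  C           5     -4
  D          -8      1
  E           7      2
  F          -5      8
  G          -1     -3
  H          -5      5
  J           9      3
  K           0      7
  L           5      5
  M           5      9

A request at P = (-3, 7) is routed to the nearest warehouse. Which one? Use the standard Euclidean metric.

F

Squared Euclidean distances:
|PA|² = 144 + 100 = 244
|PB|² = 36 + 144 = 180
|PC|² = 64 + 121 = 185
|PD|² = 25 + 36 = 61
|PE|² = 100 + 25 = 125
|PF|² = 4 + 1 = 5
|PG|² = 4 + 100 = 104
|PH|² = 4 + 4 = 8
|PJ|² = 144 + 16 = 160
|PK|² = 9 + 0 = 9
|PL|² = 64 + 4 = 68
|PM|² = 64 + 4 = 68
The smallest is to F, so P lies in the Voronoi region of F.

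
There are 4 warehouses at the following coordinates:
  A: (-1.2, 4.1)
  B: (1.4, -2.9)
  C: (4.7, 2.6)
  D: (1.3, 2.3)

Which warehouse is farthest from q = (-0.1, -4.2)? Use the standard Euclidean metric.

A

Since √ is increasing, it suffices to compare squared distances:
|qA|² = 1.21 + 68.89 = 70.1
|qB|² = 2.25 + 1.69 = 3.94
|qC|² = 23.04 + 46.24 = 69.28
|qD|² = 1.96 + 42.25 = 44.21
The largest is to A.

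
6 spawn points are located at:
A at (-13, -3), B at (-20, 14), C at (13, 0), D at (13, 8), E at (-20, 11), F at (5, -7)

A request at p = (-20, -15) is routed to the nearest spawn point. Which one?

Squared Euclidean distances:
|pA|² = (-20−(-13))² + (-15−(-3))² = 49 + 144 = 193
|pB|² = (-20−(-20))² + (-15−14)² = 0 + 841 = 841
|pC|² = (-20−13)² + (-15−0)² = 1089 + 225 = 1314
|pD|² = (-20−13)² + (-15−8)² = 1089 + 529 = 1618
|pE|² = (-20−(-20))² + (-15−11)² = 0 + 676 = 676
|pF|² = (-20−5)² + (-15−(-7))² = 625 + 64 = 689
The smallest is to A, so p lies in the Voronoi region of A.

A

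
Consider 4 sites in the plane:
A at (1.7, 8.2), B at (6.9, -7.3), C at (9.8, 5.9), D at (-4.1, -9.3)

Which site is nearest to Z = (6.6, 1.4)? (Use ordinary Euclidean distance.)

C

Squared Euclidean distances:
|ZA|² = 24.01 + 46.24 = 70.25
|ZB|² = 0.09 + 75.69 = 75.78
|ZC|² = 10.24 + 20.25 = 30.49
|ZD|² = 114.49 + 114.49 = 228.98
C is nearest.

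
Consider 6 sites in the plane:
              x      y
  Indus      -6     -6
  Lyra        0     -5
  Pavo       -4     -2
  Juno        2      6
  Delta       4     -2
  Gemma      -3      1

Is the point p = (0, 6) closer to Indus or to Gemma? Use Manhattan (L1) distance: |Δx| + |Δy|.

d(p, Indus) = |0−(-6)| + |6−(-6)| = 6 + 12 = 18
d(p, Gemma) = |0−(-3)| + |6−1| = 3 + 5 = 8
18 > 8, so Gemma is closer.

Gemma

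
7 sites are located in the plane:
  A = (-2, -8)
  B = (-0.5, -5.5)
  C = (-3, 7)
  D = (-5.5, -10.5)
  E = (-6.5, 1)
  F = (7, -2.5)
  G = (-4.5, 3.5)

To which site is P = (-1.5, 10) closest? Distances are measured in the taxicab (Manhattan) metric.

C

d(P,A) = |-1.5−(-2)| + |10−(-8)| = 0.5 + 18 = 18.5
d(P,B) = |-1.5−(-0.5)| + |10−(-5.5)| = 1 + 15.5 = 16.5
d(P,C) = |-1.5−(-3)| + |10−7| = 1.5 + 3 = 4.5
d(P,D) = |-1.5−(-5.5)| + |10−(-10.5)| = 4 + 20.5 = 24.5
d(P,E) = |-1.5−(-6.5)| + |10−1| = 5 + 9 = 14
d(P,F) = |-1.5−7| + |10−(-2.5)| = 8.5 + 12.5 = 21
d(P,G) = |-1.5−(-4.5)| + |10−3.5| = 3 + 6.5 = 9.5
C is nearest.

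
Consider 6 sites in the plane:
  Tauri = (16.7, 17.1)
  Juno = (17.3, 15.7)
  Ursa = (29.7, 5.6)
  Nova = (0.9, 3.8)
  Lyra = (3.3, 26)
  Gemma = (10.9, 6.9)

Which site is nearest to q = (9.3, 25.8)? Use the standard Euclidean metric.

Compare squared distances (the ordering matches that of the actual distances):
d²(q, Tauri) = (9.3−16.7)² + (25.8−17.1)² = 54.76 + 75.69 = 130.45
d²(q, Juno) = (9.3−17.3)² + (25.8−15.7)² = 64 + 102.01 = 166.01
d²(q, Ursa) = (9.3−29.7)² + (25.8−5.6)² = 416.16 + 408.04 = 824.2
d²(q, Nova) = (9.3−0.9)² + (25.8−3.8)² = 70.56 + 484 = 554.56
d²(q, Lyra) = (9.3−3.3)² + (25.8−26)² = 36 + 0.04 = 36.04
d²(q, Gemma) = (9.3−10.9)² + (25.8−6.9)² = 2.56 + 357.21 = 359.77
Lyra is nearest.

Lyra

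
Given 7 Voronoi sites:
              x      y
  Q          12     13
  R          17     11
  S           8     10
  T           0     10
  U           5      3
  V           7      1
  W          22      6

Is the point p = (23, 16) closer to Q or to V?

Compare squared distances:
|pQ|² = (23−12)² + (16−13)² = 121 + 9 = 130
|pV|² = (23−7)² + (16−1)² = 256 + 225 = 481
130 < 481, so Q is closer.

Q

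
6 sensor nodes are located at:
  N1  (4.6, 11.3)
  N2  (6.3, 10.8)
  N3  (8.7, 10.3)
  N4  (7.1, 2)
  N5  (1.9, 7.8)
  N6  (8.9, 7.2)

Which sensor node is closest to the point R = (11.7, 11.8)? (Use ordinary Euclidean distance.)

N3

Compare squared distances (the ordering matches that of the actual distances):
|RN1|² = (11.7−4.6)² + (11.8−11.3)² = 50.41 + 0.25 = 50.66
|RN2|² = (11.7−6.3)² + (11.8−10.8)² = 29.16 + 1 = 30.16
|RN3|² = (11.7−8.7)² + (11.8−10.3)² = 9 + 2.25 = 11.25
|RN4|² = (11.7−7.1)² + (11.8−2)² = 21.16 + 96.04 = 117.2
|RN5|² = (11.7−1.9)² + (11.8−7.8)² = 96.04 + 16 = 112.04
|RN6|² = (11.7−8.9)² + (11.8−7.2)² = 7.84 + 21.16 = 29
Minimum is at N3.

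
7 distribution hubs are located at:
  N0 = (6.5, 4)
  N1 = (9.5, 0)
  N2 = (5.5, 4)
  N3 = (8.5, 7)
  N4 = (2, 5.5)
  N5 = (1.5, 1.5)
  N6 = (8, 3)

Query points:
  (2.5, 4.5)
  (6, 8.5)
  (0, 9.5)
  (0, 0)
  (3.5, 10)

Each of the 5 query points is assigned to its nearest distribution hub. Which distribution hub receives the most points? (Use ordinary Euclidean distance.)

(2.5, 4.5) — d² to each: N0:16.25, N1:69.25, N2:9.25, N3:42.25, N4:1.25, N5:10, N6:32.5 → nearest is N4
(6, 8.5) — d² to each: N0:20.5, N1:84.5, N2:20.5, N3:8.5, N4:25, N5:69.25, N6:34.25 → nearest is N3
(0, 9.5) — d² to each: N0:72.5, N1:180.5, N2:60.5, N3:78.5, N4:20, N5:66.25, N6:106.25 → nearest is N4
(0, 0) — d² to each: N0:58.25, N1:90.25, N2:46.25, N3:121.25, N4:34.25, N5:4.5, N6:73 → nearest is N5
(3.5, 10) — d² to each: N0:45, N1:136, N2:40, N3:34, N4:22.5, N5:76.25, N6:69.25 → nearest is N4
Tally — N3:1, N4:3, N5:1. N4 captures the most (3).

N4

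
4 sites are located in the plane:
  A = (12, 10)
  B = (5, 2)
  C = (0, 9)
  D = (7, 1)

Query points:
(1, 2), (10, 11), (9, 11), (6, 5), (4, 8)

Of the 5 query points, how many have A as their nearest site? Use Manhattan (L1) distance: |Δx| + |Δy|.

(1, 2) — d to each: A:19, B:4, C:8, D:7 → nearest is B
(10, 11) — d to each: A:3, B:14, C:12, D:13 → nearest is A
(9, 11) — d to each: A:4, B:13, C:11, D:12 → nearest is A
(6, 5) — d to each: A:11, B:4, C:10, D:5 → nearest is B
(4, 8) — d to each: A:10, B:7, C:5, D:10 → nearest is C
2 of the 5 points have A as nearest.

2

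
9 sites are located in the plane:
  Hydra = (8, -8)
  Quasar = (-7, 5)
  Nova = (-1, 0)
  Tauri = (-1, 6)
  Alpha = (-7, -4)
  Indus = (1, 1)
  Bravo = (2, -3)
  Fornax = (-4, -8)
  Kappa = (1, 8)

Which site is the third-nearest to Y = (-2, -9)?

Bravo

Squared Euclidean distances:
d²(Y, Hydra) = (-2−8)² + (-9−(-8))² = 100 + 1 = 101
d²(Y, Quasar) = (-2−(-7))² + (-9−5)² = 25 + 196 = 221
d²(Y, Nova) = (-2−(-1))² + (-9−0)² = 1 + 81 = 82
d²(Y, Tauri) = (-2−(-1))² + (-9−6)² = 1 + 225 = 226
d²(Y, Alpha) = (-2−(-7))² + (-9−(-4))² = 25 + 25 = 50
d²(Y, Indus) = (-2−1)² + (-9−1)² = 9 + 100 = 109
d²(Y, Bravo) = (-2−2)² + (-9−(-3))² = 16 + 36 = 52
d²(Y, Fornax) = (-2−(-4))² + (-9−(-8))² = 4 + 1 = 5
d²(Y, Kappa) = (-2−1)² + (-9−8)² = 9 + 289 = 298
Sorted ascending: Fornax, Alpha, Bravo, Nova, … — the third-nearest is Bravo.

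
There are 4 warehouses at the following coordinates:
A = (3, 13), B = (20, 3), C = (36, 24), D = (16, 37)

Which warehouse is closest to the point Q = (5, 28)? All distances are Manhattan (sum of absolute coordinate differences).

A

d(Q,A) = |5−3| + |28−13| = 2 + 15 = 17
d(Q,B) = |5−20| + |28−3| = 15 + 25 = 40
d(Q,C) = |5−36| + |28−24| = 31 + 4 = 35
d(Q,D) = |5−16| + |28−37| = 11 + 9 = 20
A is nearest.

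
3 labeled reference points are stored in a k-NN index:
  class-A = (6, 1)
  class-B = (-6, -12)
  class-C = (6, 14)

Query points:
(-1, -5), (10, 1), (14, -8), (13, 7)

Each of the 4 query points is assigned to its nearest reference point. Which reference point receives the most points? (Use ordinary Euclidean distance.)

class-A

(-1, -5) — d² to each: class-A:85, class-B:74, class-C:410 → nearest is class-B
(10, 1) — d² to each: class-A:16, class-B:425, class-C:185 → nearest is class-A
(14, -8) — d² to each: class-A:145, class-B:416, class-C:548 → nearest is class-A
(13, 7) — d² to each: class-A:85, class-B:722, class-C:98 → nearest is class-A
Tally — class-A:3, class-B:1. class-A captures the most (3).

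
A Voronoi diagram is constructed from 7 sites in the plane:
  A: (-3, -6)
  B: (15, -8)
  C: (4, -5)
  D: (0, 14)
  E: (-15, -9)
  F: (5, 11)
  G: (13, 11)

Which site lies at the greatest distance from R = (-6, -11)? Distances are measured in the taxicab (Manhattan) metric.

d(R,A) = |-6−(-3)| + |-11−(-6)| = 3 + 5 = 8
d(R,B) = |-6−15| + |-11−(-8)| = 21 + 3 = 24
d(R,C) = |-6−4| + |-11−(-5)| = 10 + 6 = 16
d(R,D) = |-6−0| + |-11−14| = 6 + 25 = 31
d(R,E) = |-6−(-15)| + |-11−(-9)| = 9 + 2 = 11
d(R,F) = |-6−5| + |-11−11| = 11 + 22 = 33
d(R,G) = |-6−13| + |-11−11| = 19 + 22 = 41
The largest is to G.

G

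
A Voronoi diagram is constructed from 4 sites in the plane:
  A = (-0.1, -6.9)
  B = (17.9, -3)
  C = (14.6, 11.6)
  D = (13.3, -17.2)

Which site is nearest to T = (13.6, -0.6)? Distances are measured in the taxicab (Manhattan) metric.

d(T,A) = |13.6−(-0.1)| + |-0.6−(-6.9)| = 13.7 + 6.3 = 20
d(T,B) = |13.6−17.9| + |-0.6−(-3)| = 4.3 + 2.4 = 6.7
d(T,C) = |13.6−14.6| + |-0.6−11.6| = 1 + 12.2 = 13.2
d(T,D) = |13.6−13.3| + |-0.6−(-17.2)| = 0.3 + 16.6 = 16.9
B is nearest.

B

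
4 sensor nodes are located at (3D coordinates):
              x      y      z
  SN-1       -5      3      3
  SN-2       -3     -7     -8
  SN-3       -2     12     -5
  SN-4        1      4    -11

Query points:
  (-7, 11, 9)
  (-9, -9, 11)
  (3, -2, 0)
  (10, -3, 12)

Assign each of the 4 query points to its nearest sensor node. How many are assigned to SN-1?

4

(-7, 11, 9) — d² to each: SN-1:104, SN-2:629, SN-3:222, SN-4:513 → nearest is SN-1
(-9, -9, 11) — d² to each: SN-1:224, SN-2:401, SN-3:746, SN-4:753 → nearest is SN-1
(3, -2, 0) — d² to each: SN-1:98, SN-2:125, SN-3:246, SN-4:161 → nearest is SN-1
(10, -3, 12) — d² to each: SN-1:342, SN-2:585, SN-3:658, SN-4:659 → nearest is SN-1
4 of the 4 points have SN-1 as nearest.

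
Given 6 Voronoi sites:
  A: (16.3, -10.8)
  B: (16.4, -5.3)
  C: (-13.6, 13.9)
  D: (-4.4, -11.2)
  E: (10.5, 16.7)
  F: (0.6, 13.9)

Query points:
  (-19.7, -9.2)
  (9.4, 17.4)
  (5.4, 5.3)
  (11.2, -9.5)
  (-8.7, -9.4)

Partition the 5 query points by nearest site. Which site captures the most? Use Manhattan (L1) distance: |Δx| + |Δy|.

D

(-19.7, -9.2) — d to each: A:37.6, B:40, C:29.2, D:17.3, E:56.1, F:43.4 → nearest is D
(9.4, 17.4) — d to each: A:35.1, B:29.7, C:26.5, D:42.4, E:1.8, F:12.3 → nearest is E
(5.4, 5.3) — d to each: A:27, B:21.6, C:27.6, D:26.3, E:16.5, F:13.4 → nearest is F
(11.2, -9.5) — d to each: A:6.4, B:9.4, C:48.2, D:17.3, E:26.9, F:34 → nearest is A
(-8.7, -9.4) — d to each: A:26.4, B:29.2, C:28.2, D:6.1, E:45.3, F:32.6 → nearest is D
Tally — A:1, D:2, E:1, F:1. D captures the most (2).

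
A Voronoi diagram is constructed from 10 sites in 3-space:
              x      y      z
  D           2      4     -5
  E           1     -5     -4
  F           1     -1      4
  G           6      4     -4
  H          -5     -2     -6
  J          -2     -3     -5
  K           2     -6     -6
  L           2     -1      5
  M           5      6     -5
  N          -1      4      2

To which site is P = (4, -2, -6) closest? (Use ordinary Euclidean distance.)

Squared Euclidean distances:
|PD|² = (4−2)² + (-2−4)² + (-6−(-5))² = 4 + 36 + 1 = 41
|PE|² = (4−1)² + (-2−(-5))² + (-6−(-4))² = 9 + 9 + 4 = 22
|PF|² = (4−1)² + (-2−(-1))² + (-6−4)² = 9 + 1 + 100 = 110
|PG|² = (4−6)² + (-2−4)² + (-6−(-4))² = 4 + 36 + 4 = 44
|PH|² = (4−(-5))² + (-2−(-2))² + (-6−(-6))² = 81 + 0 + 0 = 81
|PJ|² = (4−(-2))² + (-2−(-3))² + (-6−(-5))² = 36 + 1 + 1 = 38
|PK|² = (4−2)² + (-2−(-6))² + (-6−(-6))² = 4 + 16 + 0 = 20
|PL|² = (4−2)² + (-2−(-1))² + (-6−5)² = 4 + 1 + 121 = 126
|PM|² = (4−5)² + (-2−6)² + (-6−(-5))² = 1 + 64 + 1 = 66
|PN|² = (4−(-1))² + (-2−4)² + (-6−2)² = 25 + 36 + 64 = 125
The smallest is to K, so P lies in the Voronoi region of K.

K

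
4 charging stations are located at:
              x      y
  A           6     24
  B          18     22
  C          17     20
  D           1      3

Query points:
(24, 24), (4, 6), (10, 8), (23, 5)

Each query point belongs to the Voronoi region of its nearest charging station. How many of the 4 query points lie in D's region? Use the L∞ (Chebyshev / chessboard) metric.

2

(24, 24) — d to each: A:18, B:6, C:7, D:23 → nearest is B
(4, 6) — d to each: A:18, B:16, C:14, D:3 → nearest is D
(10, 8) — d to each: A:16, B:14, C:12, D:9 → nearest is D
(23, 5) — d to each: A:19, B:17, C:15, D:22 → nearest is C
2 of the 4 points have D as nearest.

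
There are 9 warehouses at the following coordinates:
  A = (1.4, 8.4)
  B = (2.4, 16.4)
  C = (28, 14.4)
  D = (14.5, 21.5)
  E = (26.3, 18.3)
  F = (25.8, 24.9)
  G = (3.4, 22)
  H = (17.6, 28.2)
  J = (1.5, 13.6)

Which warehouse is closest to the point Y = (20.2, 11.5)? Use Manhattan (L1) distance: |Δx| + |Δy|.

d(Y,A) = 18.8 + 3.1 = 21.9
d(Y,B) = 17.8 + 4.9 = 22.7
d(Y,C) = 7.8 + 2.9 = 10.7
d(Y,D) = 5.7 + 10 = 15.7
d(Y,E) = 6.1 + 6.8 = 12.9
d(Y,F) = 5.6 + 13.4 = 19
d(Y,G) = 16.8 + 10.5 = 27.3
d(Y,H) = 2.6 + 16.7 = 19.3
d(Y,J) = 18.7 + 2.1 = 20.8
Minimum is at C.

C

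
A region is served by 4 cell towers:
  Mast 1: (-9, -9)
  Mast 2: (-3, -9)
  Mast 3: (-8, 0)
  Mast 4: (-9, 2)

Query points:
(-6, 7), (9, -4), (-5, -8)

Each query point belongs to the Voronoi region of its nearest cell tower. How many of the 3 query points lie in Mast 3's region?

(-6, 7) — d² to each: Mast 1:265, Mast 2:265, Mast 3:53, Mast 4:34 → nearest is Mast 4
(9, -4) — d² to each: Mast 1:349, Mast 2:169, Mast 3:305, Mast 4:360 → nearest is Mast 2
(-5, -8) — d² to each: Mast 1:17, Mast 2:5, Mast 3:73, Mast 4:116 → nearest is Mast 2
0 of the 3 points have Mast 3 as nearest.

0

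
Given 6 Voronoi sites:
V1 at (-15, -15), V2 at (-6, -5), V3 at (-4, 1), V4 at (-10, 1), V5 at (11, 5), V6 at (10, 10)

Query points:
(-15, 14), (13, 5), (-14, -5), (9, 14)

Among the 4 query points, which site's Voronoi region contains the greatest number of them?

V4

(-15, 14) — d² to each: V1:841, V2:442, V3:290, V4:194, V5:757, V6:641 → nearest is V4
(13, 5) — d² to each: V1:1184, V2:461, V3:305, V4:545, V5:4, V6:34 → nearest is V5
(-14, -5) — d² to each: V1:101, V2:64, V3:136, V4:52, V5:725, V6:801 → nearest is V4
(9, 14) — d² to each: V1:1417, V2:586, V3:338, V4:530, V5:85, V6:17 → nearest is V6
Tally — V4:2, V5:1, V6:1. V4 captures the most (2).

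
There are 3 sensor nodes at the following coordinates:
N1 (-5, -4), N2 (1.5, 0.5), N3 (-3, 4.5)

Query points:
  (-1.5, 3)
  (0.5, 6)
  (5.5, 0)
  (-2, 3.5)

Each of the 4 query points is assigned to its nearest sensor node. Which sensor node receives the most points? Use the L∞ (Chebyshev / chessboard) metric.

(-1.5, 3) — d to each: N1:7, N2:3, N3:1.5 → nearest is N3
(0.5, 6) — d to each: N1:10, N2:5.5, N3:3.5 → nearest is N3
(5.5, 0) — d to each: N1:10.5, N2:4, N3:8.5 → nearest is N2
(-2, 3.5) — d to each: N1:7.5, N2:3.5, N3:1 → nearest is N3
Tally — N2:1, N3:3. N3 captures the most (3).

N3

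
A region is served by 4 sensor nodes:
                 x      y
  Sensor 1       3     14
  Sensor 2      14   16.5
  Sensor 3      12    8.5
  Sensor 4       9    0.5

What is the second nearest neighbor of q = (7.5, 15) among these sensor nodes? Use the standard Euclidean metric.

Compare squared distances (the ordering matches that of the actual distances):
d²(q, Sensor 1) = (7.5−3)² + (15−14)² = 20.25 + 1 = 21.25
d²(q, Sensor 2) = (7.5−14)² + (15−16.5)² = 42.25 + 2.25 = 44.5
d²(q, Sensor 3) = (7.5−12)² + (15−8.5)² = 20.25 + 42.25 = 62.5
d²(q, Sensor 4) = (7.5−9)² + (15−0.5)² = 2.25 + 210.25 = 212.5
Sorted ascending: Sensor 1, Sensor 2, Sensor 3, … — the second-nearest is Sensor 2.

Sensor 2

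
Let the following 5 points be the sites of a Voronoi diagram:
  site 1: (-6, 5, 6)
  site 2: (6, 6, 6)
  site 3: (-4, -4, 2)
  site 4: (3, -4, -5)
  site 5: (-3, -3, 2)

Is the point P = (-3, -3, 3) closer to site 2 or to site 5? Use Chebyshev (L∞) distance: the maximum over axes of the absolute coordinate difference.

site 5

d(P, site 2) = max(9, 9, 3) = 9
d(P, site 5) = max(0, 0, 1) = 1
9 > 1, so site 5 is closer.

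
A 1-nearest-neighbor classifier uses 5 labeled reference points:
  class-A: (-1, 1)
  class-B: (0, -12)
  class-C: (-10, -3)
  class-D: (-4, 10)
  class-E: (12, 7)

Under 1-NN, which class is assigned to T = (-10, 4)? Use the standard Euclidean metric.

class-C

Since √ is increasing, it suffices to compare squared distances:
d²(T, class-A) = (-10−(-1))² + (4−1)² = 81 + 9 = 90
d²(T, class-B) = (-10−0)² + (4−(-12))² = 100 + 256 = 356
d²(T, class-C) = (-10−(-10))² + (4−(-3))² = 0 + 49 = 49
d²(T, class-D) = (-10−(-4))² + (4−10)² = 36 + 36 = 72
d²(T, class-E) = (-10−12)² + (4−7)² = 484 + 9 = 493
Minimum is at class-C.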